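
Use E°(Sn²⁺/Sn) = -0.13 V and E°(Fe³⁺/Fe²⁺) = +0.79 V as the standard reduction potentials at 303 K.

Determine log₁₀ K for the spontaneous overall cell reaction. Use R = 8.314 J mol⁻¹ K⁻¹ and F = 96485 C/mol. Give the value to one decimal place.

Cathode: Fe³⁺/Fe²⁺; anode: Sn²⁺/Sn. E°cell = (+0.79) − (-0.13) = +0.92 V, with n = 2.
ΔG° = −nFE° = −RT ln K, so ln K = nFE°/(RT) = (2)(96485)(+0.92) / ((8.314)(303)) = 70.473.
log₁₀ K = 70.473 / ln 10 = 30.6.

30.6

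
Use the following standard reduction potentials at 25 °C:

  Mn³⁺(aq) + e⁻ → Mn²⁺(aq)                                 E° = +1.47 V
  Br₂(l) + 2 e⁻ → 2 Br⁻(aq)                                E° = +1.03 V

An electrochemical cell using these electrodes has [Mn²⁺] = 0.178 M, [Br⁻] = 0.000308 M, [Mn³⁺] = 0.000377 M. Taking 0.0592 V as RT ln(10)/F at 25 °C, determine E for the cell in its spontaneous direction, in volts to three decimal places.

+0.074 V

Mn³⁺/Mn²⁺ is the cathode (higher E°), Br₂/Br⁻ the anode: E°cell = +1.47 − (+1.03) = +0.44 V, n = 2.
Overall: 2 Mn³⁺(aq) + 2 Br⁻(aq) → 2 Mn²⁺(aq) + Br₂(l)
Q = [Mn²⁺]^2 / ([Mn³⁺]^2·[Br⁻]^2); log Q = 12.371.
E = E° − (0.0592/n) log Q = +0.44 − (0.0592/2)(12.371) = +0.074 V.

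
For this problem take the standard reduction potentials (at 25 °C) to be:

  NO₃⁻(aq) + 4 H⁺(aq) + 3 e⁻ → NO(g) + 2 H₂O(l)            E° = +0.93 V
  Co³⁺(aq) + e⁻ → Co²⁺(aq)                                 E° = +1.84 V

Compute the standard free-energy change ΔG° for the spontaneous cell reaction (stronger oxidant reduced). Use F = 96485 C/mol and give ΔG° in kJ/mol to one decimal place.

-263.4 kJ/mol

Co³⁺/Co²⁺ (E° = +1.84 V) is the cathode; NO₃⁻/NO (E° = +0.93 V) is the anode, so E°cell = +0.91 V.
Balancing electrons gives n = 3 (lcm of 1 and 3).
ΔG° = −nFE° = −(3)(96485)(+0.91) = -263,404 J = -263.4 kJ/mol.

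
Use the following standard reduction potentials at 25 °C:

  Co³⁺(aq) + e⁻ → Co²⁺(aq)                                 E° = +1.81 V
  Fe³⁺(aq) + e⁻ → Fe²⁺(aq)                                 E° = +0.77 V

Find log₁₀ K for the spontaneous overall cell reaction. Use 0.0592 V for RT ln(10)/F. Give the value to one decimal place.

Cathode: Co³⁺/Co²⁺; anode: Fe³⁺/Fe²⁺. E°cell = +1.04 V, n = 1.
log K = nE°cell / 0.0592 = (1)(+1.04) / 0.0592 = 17.6.

17.6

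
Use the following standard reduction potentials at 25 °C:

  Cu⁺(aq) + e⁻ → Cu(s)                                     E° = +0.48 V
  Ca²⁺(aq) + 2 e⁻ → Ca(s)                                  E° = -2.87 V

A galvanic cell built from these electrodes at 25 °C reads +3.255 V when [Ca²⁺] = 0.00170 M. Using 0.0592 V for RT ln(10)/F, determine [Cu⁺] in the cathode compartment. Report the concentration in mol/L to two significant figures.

0.0010 M

Cu⁺/Cu is the cathode, Ca²⁺/Ca the anode: E°cell = +3.35 V, n = 2.
Overall reaction: 2 Cu⁺(aq) + Ca(s) → 2 Cu(s) + Ca²⁺(aq); Q = [Ca²⁺]^1/[Cu⁺]^2.
From E = E° − (0.0592/n) log Q: log Q = (E° − E)·n/0.0592 = (+3.35 − (+3.255))·2/0.0592 = 3.2095.
So 2·log[Cu⁺] = 1·log(0.0017) − log Q = -2.7696 − (3.2095) = -5.9791; log[Cu⁺] = -5.9791 / 2 = -2.9895; [Cu⁺] = 10^(-2.9895) ≈ 0.0010 M.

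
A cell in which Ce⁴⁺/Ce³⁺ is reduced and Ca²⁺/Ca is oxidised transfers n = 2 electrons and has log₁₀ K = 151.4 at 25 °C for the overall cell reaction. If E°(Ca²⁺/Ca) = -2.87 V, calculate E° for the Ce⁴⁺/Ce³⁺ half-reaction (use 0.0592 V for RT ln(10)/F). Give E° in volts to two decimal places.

+1.61 V

E°cell = (0.0592/n)·log K = (0.0592/2)(151.4) = +4.481 V.
Since Ce⁴⁺/Ce³⁺ is the cathode and Ca²⁺/Ca the anode, E°cell = E°(Ce⁴⁺/Ce³⁺) − E°(Ca²⁺/Ca).
So E°(Ce⁴⁺/Ce³⁺) = E°cell + E°(Ca²⁺/Ca) = +4.481 + (-2.87) = +1.61 V.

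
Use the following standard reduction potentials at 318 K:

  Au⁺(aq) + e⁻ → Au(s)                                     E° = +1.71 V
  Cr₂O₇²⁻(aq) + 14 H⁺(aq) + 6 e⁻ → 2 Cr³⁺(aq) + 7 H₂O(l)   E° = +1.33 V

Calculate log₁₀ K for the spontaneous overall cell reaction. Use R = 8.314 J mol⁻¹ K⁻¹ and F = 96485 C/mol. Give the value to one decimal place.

36.1

Cathode: Au⁺/Au; anode: Cr₂O₇²⁻/Cr³⁺. E°cell = (+1.71) − (+1.33) = +0.38 V, with n = 6.
ΔG° = −nFE° = −RT ln K, so ln K = nFE°/(RT) = (6)(96485)(+0.38) / ((8.314)(318)) = 83.207.
log₁₀ K = 83.207 / ln 10 = 36.1.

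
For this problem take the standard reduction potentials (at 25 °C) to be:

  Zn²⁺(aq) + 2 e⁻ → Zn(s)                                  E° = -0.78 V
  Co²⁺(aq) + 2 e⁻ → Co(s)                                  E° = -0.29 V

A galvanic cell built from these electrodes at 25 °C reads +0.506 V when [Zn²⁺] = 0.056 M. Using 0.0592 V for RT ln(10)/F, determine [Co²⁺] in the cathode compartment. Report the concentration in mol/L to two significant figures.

0.19 M

Co²⁺/Co is the cathode, Zn²⁺/Zn the anode: E°cell = +0.49 V, n = 2.
Overall reaction: Co²⁺(aq) + Zn(s) → Co(s) + Zn²⁺(aq); Q = [Zn²⁺]^1/[Co²⁺]^1.
From E = E° − (0.0592/n) log Q: log Q = (E° − E)·n/0.0592 = (+0.49 − (+0.506))·2/0.0592 = -0.5405.
So 1·log[Co²⁺] = 1·log(0.056) − log Q = -1.2518 − (-0.5405) = -0.7113; [Co²⁺] = 10^(-0.7113) ≈ 0.19 M.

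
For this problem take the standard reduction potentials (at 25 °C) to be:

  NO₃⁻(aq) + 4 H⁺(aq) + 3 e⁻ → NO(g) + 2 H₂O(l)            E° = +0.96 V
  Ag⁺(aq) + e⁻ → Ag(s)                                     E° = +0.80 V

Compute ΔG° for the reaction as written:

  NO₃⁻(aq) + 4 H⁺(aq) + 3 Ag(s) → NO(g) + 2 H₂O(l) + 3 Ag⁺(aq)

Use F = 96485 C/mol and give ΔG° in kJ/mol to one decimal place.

As written, NO₃⁻/NO is reduced (cathode) and Ag⁺/Ag is oxidised (anode), so E°cell = (+0.96) − (+0.80) = +0.16 V.
Balancing electrons gives n = 3.
ΔG° = −nFE° = −(3)(96485)(+0.16) = -46,313 J = -46.3 kJ/mol.

-46.3 kJ/mol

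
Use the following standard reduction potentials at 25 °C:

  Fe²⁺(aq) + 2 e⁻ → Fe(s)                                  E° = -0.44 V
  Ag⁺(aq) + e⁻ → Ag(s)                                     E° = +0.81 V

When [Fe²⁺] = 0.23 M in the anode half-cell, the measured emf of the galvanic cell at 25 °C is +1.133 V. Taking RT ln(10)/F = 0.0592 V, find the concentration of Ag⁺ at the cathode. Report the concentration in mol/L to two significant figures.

Ag⁺/Ag is the cathode, Fe²⁺/Fe the anode: E°cell = +1.25 V, n = 2.
Overall reaction: 2 Ag⁺(aq) + Fe(s) → 2 Ag(s) + Fe²⁺(aq); Q = [Fe²⁺]^1/[Ag⁺]^2.
From E = E° − (0.0592/n) log Q: log Q = (E° − E)·n/0.0592 = (+1.25 − (+1.133))·2/0.0592 = 3.9527.
So 2·log[Ag⁺] = 1·log(0.23) − log Q = -0.6383 − (3.9527) = -4.5910; log[Ag⁺] = -4.5910 / 2 = -2.2955; [Ag⁺] = 10^(-2.2955) ≈ 0.0051 M.

0.0051 M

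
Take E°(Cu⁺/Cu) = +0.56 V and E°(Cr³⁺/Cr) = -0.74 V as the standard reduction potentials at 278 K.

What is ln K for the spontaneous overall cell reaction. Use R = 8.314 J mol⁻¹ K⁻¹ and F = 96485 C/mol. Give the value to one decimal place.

162.8

Cathode: Cu⁺/Cu; anode: Cr³⁺/Cr. E°cell = (+0.56) − (-0.74) = +1.30 V, with n = 3.
ΔG° = −nFE° = −RT ln K, so ln K = nFE°/(RT) = (3)(96485)(+1.30) / ((8.314)(278)) = 162.806.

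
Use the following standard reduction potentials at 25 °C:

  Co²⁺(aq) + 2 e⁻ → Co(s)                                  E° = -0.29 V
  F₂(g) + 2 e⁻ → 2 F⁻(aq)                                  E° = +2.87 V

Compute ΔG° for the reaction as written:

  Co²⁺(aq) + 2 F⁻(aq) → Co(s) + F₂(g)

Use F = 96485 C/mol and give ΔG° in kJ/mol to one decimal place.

As written, Co²⁺/Co is reduced (cathode) and F₂/F⁻ is oxidised (anode), so E°cell = (-0.29) − (+2.87) = -3.16 V.
Balancing electrons gives n = 2.
ΔG° = −nFE° = −(2)(96485)(-3.16) = 609,785 J = +609.8 kJ/mol.

+609.8 kJ/mol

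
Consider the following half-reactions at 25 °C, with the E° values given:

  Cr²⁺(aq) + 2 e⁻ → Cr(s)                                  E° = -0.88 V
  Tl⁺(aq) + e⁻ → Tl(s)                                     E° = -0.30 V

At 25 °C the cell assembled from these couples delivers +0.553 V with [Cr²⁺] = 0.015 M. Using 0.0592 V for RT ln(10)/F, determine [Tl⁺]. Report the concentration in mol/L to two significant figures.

0.043 M

Tl⁺/Tl is the cathode, Cr²⁺/Cr the anode: E°cell = +0.58 V, n = 2.
Overall reaction: 2 Tl⁺(aq) + Cr(s) → 2 Tl(s) + Cr²⁺(aq); Q = [Cr²⁺]^1/[Tl⁺]^2.
From E = E° − (0.0592/n) log Q: log Q = (E° − E)·n/0.0592 = (+0.58 − (+0.553))·2/0.0592 = 0.9122.
So 2·log[Tl⁺] = 1·log(0.015) − log Q = -1.8239 − (0.9122) = -2.7361; log[Tl⁺] = -2.7361 / 2 = -1.3680; [Tl⁺] = 10^(-1.3680) ≈ 0.043 M.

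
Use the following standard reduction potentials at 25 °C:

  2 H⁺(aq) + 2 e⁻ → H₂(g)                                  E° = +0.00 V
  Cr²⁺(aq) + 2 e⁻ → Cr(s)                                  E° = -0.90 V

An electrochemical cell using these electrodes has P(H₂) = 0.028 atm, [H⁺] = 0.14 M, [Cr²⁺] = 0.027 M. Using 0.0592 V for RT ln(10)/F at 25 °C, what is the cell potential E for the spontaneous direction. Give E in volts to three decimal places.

+0.942 V

H⁺/H₂ is the cathode (higher E°), Cr²⁺/Cr the anode: E°cell = +0.00 − (-0.90) = +0.90 V, n = 2.
Overall: 2 H⁺(aq) + Cr(s) → H₂(g) + Cr²⁺(aq)
Q = P(H₂)·[Cr²⁺] / ([H⁺]^2); log Q = -1.414.
E = E° − (0.0592/n) log Q = +0.90 − (0.0592/2)(-1.414) = +0.942 V.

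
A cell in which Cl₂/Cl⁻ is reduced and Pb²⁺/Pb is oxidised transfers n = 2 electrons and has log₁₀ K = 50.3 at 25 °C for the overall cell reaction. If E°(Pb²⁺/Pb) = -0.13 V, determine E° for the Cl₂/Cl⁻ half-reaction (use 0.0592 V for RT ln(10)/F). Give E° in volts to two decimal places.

+1.36 V

E°cell = (0.0592/n)·log K = (0.0592/2)(50.3) = +1.489 V.
Since Cl₂/Cl⁻ is the cathode and Pb²⁺/Pb the anode, E°cell = E°(Cl₂/Cl⁻) − E°(Pb²⁺/Pb).
So E°(Cl₂/Cl⁻) = E°cell + E°(Pb²⁺/Pb) = +1.489 + (-0.13) = +1.36 V.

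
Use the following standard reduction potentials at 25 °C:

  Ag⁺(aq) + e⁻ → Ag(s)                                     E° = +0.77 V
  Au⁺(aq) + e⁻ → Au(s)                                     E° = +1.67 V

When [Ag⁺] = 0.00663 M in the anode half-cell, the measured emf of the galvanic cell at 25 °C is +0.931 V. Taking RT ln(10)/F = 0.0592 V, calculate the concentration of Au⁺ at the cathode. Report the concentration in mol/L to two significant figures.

Au⁺/Au is the cathode, Ag⁺/Ag the anode: E°cell = +0.90 V, n = 1.
Overall reaction: Au⁺(aq) + Ag(s) → Au(s) + Ag⁺(aq); Q = [Ag⁺]^1/[Au⁺]^1.
From E = E° − (0.0592/n) log Q: log Q = (E° − E)·n/0.0592 = (+0.90 − (+0.931))·1/0.0592 = -0.5236.
So 1·log[Au⁺] = 1·log(0.00663) − log Q = -2.1785 − (-0.5236) = -1.6549; [Au⁺] = 10^(-1.6549) ≈ 0.022 M.

0.022 M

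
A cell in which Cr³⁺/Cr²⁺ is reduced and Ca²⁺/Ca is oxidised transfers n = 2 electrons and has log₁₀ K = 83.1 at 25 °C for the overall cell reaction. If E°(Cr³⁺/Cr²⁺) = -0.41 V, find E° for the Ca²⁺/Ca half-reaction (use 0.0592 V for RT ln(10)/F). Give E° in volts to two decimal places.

-2.87 V

E°cell = (0.0592/n)·log K = (0.0592/2)(83.1) = +2.460 V.
Since Cr³⁺/Cr²⁺ is the cathode and Ca²⁺/Ca the anode, E°cell = E°(Cr³⁺/Cr²⁺) − E°(Ca²⁺/Ca).
So E°(Ca²⁺/Ca) = E°(Cr³⁺/Cr²⁺) − E°cell = (-0.41) − (+2.460) = -2.87 V.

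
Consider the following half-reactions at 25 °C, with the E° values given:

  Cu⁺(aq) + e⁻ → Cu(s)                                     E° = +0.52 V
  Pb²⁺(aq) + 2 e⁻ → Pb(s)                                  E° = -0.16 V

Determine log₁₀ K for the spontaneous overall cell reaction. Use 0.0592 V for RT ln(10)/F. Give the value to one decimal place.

23.0

Cathode: Cu⁺/Cu; anode: Pb²⁺/Pb. E°cell = +0.68 V, n = 2.
log K = nE°cell / 0.0592 = (2)(+0.68) / 0.0592 = 23.0.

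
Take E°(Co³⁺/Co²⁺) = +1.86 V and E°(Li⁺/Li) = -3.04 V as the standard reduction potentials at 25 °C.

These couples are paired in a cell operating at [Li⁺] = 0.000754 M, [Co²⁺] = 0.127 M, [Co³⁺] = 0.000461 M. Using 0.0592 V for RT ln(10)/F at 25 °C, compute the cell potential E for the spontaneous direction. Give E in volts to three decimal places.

Co³⁺/Co²⁺ is the cathode (higher E°), Li⁺/Li the anode: E°cell = +1.86 − (-3.04) = +4.90 V, n = 1.
Overall: Co³⁺(aq) + Li(s) → Co²⁺(aq) + Li⁺(aq)
Q = [Co²⁺]·[Li⁺] / ([Co³⁺]); log Q = -0.683.
E = E° − (0.0592/n) log Q = +4.90 − (0.0592/1)(-0.683) = +4.940 V.

+4.940 V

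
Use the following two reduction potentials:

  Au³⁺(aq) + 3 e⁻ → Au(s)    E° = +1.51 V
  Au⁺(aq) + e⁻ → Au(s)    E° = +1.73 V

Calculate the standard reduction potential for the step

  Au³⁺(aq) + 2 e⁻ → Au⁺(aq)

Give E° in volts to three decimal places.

Sequential free energies add, so n₃E°₃ = n₁E°₁ + n₂E°₂.
With n₃ = 3, and the known step contributing 1×(+1.73) V, the unknown satisfies 2·E° = 3×(+1.51) − 1×(+1.73) = +2.800.
E° = +2.800 / 2 = +1.400 V.

+1.400 V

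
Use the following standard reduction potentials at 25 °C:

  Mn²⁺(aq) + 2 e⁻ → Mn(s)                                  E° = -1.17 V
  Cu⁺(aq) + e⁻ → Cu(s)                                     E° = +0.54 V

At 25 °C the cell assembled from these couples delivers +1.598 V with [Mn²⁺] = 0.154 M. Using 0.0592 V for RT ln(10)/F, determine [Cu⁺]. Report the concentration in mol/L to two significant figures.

0.0050 M

Cu⁺/Cu is the cathode, Mn²⁺/Mn the anode: E°cell = +1.71 V, n = 2.
Overall reaction: 2 Cu⁺(aq) + Mn(s) → 2 Cu(s) + Mn²⁺(aq); Q = [Mn²⁺]^1/[Cu⁺]^2.
From E = E° − (0.0592/n) log Q: log Q = (E° − E)·n/0.0592 = (+1.71 − (+1.598))·2/0.0592 = 3.7838.
So 2·log[Cu⁺] = 1·log(0.154) − log Q = -0.8125 − (3.7838) = -4.5963; log[Cu⁺] = -4.5963 / 2 = -2.2982; [Cu⁺] = 10^(-2.2982) ≈ 0.0050 M.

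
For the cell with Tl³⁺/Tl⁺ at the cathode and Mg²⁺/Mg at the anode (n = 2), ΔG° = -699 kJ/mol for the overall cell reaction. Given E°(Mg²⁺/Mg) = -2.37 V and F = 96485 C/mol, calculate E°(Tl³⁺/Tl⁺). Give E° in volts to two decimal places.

+1.25 V

E°cell = −ΔG°/(nF) = −(-699×10³)/((2)(96485)) = +3.622 V.
Since Tl³⁺/Tl⁺ is the cathode and Mg²⁺/Mg the anode, E°cell = E°(Tl³⁺/Tl⁺) − E°(Mg²⁺/Mg).
So E°(Tl³⁺/Tl⁺) = E°cell + E°(Mg²⁺/Mg) = +3.622 + (-2.37) = +1.25 V.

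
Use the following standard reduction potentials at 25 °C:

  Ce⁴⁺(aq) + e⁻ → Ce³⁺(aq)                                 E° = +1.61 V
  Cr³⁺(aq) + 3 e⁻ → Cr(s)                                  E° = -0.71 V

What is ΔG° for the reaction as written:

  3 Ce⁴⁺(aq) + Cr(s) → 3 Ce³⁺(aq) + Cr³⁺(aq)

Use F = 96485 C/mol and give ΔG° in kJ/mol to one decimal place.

As written, Ce⁴⁺/Ce³⁺ is reduced (cathode) and Cr³⁺/Cr is oxidised (anode), so E°cell = (+1.61) − (-0.71) = +2.32 V.
Balancing electrons gives n = 3.
ΔG° = −nFE° = −(3)(96485)(+2.32) = -671,536 J = -671.5 kJ/mol.

-671.5 kJ/mol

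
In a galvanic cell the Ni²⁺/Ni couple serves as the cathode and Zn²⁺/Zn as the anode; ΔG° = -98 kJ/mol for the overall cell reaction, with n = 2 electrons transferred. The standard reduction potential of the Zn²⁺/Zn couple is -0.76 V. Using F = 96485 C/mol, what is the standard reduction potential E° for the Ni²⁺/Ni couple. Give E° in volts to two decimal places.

-0.25 V

E°cell = −ΔG°/(nF) = −(-98×10³)/((2)(96485)) = +0.508 V.
Since Ni²⁺/Ni is the cathode and Zn²⁺/Zn the anode, E°cell = E°(Ni²⁺/Ni) − E°(Zn²⁺/Zn).
So E°(Ni²⁺/Ni) = E°cell + E°(Zn²⁺/Zn) = +0.508 + (-0.76) = -0.25 V.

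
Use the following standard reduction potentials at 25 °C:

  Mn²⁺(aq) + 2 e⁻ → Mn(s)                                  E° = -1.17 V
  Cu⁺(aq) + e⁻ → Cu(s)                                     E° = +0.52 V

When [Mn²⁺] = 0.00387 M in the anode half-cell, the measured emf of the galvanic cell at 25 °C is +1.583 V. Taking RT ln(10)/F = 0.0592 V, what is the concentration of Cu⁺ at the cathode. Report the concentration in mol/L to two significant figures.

Cu⁺/Cu is the cathode, Mn²⁺/Mn the anode: E°cell = +1.69 V, n = 2.
Overall reaction: 2 Cu⁺(aq) + Mn(s) → 2 Cu(s) + Mn²⁺(aq); Q = [Mn²⁺]^1/[Cu⁺]^2.
From E = E° − (0.0592/n) log Q: log Q = (E° − E)·n/0.0592 = (+1.69 − (+1.583))·2/0.0592 = 3.6149.
So 2·log[Cu⁺] = 1·log(0.00387) − log Q = -2.4123 − (3.6149) = -6.0272; log[Cu⁺] = -6.0272 / 2 = -3.0136; [Cu⁺] = 10^(-3.0136) ≈ 0.00097 M.

0.00097 M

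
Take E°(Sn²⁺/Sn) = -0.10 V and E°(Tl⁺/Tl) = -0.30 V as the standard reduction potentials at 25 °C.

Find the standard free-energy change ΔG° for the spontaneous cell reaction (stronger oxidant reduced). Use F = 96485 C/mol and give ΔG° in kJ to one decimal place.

Sn²⁺/Sn (E° = -0.10 V) is the cathode; Tl⁺/Tl (E° = -0.30 V) is the anode, so E°cell = +0.20 V.
Balancing electrons gives n = 2 (lcm of 2 and 1).
ΔG° = −nFE° = −(2)(96485)(+0.20) = -38,594 J = -38.6 kJ.

-38.6 kJ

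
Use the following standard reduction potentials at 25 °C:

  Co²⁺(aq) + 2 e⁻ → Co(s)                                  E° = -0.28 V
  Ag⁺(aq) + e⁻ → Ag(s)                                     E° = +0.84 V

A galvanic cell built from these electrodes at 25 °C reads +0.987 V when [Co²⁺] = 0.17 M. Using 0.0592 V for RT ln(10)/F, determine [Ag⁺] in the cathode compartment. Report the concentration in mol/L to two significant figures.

Ag⁺/Ag is the cathode, Co²⁺/Co the anode: E°cell = +1.12 V, n = 2.
Overall reaction: 2 Ag⁺(aq) + Co(s) → 2 Ag(s) + Co²⁺(aq); Q = [Co²⁺]^1/[Ag⁺]^2.
From E = E° − (0.0592/n) log Q: log Q = (E° − E)·n/0.0592 = (+1.12 − (+0.987))·2/0.0592 = 4.4932.
So 2·log[Ag⁺] = 1·log(0.17) − log Q = -0.7696 − (4.4932) = -5.2628; log[Ag⁺] = -5.2628 / 2 = -2.6314; [Ag⁺] = 10^(-2.6314) ≈ 0.0023 M.

0.0023 M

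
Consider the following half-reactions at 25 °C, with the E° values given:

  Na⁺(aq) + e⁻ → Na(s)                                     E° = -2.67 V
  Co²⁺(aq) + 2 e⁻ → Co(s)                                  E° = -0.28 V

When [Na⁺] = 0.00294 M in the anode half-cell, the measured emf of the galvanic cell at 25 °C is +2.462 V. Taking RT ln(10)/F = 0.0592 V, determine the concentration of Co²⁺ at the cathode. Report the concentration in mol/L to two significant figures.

Co²⁺/Co is the cathode, Na⁺/Na the anode: E°cell = +2.39 V, n = 2.
Overall reaction: Co²⁺(aq) + 2 Na(s) → Co(s) + 2 Na⁺(aq); Q = [Na⁺]^2/[Co²⁺]^1.
From E = E° − (0.0592/n) log Q: log Q = (E° − E)·n/0.0592 = (+2.39 − (+2.462))·2/0.0592 = -2.4324.
So 1·log[Co²⁺] = 2·log(0.00294) − log Q = -5.0633 − (-2.4324) = -2.6309; [Co²⁺] = 10^(-2.6309) ≈ 0.0023 M.

0.0023 M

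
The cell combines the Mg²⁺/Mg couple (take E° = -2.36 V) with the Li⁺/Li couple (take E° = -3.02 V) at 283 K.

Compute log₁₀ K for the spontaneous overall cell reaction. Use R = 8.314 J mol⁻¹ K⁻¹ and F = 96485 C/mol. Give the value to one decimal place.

Cathode: Mg²⁺/Mg; anode: Li⁺/Li. E°cell = (-2.36) − (-3.02) = +0.66 V, with n = 2.
ΔG° = −nFE° = −RT ln K, so ln K = nFE°/(RT) = (2)(96485)(+0.66) / ((8.314)(283)) = 54.130.
log₁₀ K = 54.130 / ln 10 = 23.5.

23.5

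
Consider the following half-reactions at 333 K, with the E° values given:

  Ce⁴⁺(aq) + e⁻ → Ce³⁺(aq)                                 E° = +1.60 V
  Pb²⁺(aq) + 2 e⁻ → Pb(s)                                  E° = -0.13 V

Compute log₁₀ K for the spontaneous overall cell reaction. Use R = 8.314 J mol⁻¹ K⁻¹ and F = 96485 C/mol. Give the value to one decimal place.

Cathode: Ce⁴⁺/Ce³⁺; anode: Pb²⁺/Pb. E°cell = (+1.60) − (-0.13) = +1.73 V, with n = 2.
ΔG° = −nFE° = −RT ln K, so ln K = nFE°/(RT) = (2)(96485)(+1.73) / ((8.314)(333)) = 120.582.
log₁₀ K = 120.582 / ln 10 = 52.4.

52.4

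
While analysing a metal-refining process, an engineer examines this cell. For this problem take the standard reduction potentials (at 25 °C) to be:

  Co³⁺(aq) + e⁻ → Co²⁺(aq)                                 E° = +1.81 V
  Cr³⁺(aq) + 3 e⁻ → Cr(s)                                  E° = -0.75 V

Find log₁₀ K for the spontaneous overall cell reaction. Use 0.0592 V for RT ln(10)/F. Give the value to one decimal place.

Cathode: Co³⁺/Co²⁺; anode: Cr³⁺/Cr. E°cell = +2.56 V, n = 3.
log K = nE°cell / 0.0592 = (3)(+2.56) / 0.0592 = 129.7.

129.7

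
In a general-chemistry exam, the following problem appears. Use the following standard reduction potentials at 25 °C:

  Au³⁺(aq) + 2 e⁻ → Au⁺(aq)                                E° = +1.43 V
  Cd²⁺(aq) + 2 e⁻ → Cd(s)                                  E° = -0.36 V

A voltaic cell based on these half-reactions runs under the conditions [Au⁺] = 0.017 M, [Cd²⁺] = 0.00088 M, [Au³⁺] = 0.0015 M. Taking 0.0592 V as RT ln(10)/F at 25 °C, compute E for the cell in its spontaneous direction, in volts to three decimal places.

+1.849 V

Au³⁺/Au⁺ is the cathode (higher E°), Cd²⁺/Cd the anode: E°cell = +1.43 − (-0.36) = +1.79 V, n = 2.
Overall: Au³⁺(aq) + Cd(s) → Au⁺(aq) + Cd²⁺(aq)
Q = [Au⁺]·[Cd²⁺] / ([Au³⁺]); log Q = -2.001.
E = E° − (0.0592/n) log Q = +1.79 − (0.0592/2)(-2.001) = +1.849 V.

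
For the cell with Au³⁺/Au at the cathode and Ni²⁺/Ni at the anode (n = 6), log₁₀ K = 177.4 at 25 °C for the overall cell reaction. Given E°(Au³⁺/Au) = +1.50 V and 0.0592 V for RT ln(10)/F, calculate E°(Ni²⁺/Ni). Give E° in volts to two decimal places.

E°cell = (0.0592/n)·log K = (0.0592/6)(177.4) = +1.750 V.
Since Au³⁺/Au is the cathode and Ni²⁺/Ni the anode, E°cell = E°(Au³⁺/Au) − E°(Ni²⁺/Ni).
So E°(Ni²⁺/Ni) = E°(Au³⁺/Au) − E°cell = (+1.50) − (+1.750) = -0.25 V.

-0.25 V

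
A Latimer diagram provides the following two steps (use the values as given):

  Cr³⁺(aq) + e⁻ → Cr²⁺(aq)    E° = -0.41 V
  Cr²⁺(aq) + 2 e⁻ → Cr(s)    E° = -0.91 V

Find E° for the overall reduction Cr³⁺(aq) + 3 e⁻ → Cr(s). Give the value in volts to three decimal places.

Adding the free-energy changes (−nFE°) of the two steps gives −n₃FE°₃ = −n₁FE°₁ − n₂FE°₂.
E°₃ = (1×-0.41 + 2×-0.91) / 3 = (-2.230) / 3 = -0.743 V.

-0.743 V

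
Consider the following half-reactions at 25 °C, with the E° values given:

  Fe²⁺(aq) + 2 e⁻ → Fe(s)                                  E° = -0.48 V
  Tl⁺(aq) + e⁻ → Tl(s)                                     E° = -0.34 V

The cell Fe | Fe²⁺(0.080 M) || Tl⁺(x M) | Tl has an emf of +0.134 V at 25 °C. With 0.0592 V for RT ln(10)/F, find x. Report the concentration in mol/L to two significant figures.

0.22 M

Tl⁺/Tl is the cathode, Fe²⁺/Fe the anode: E°cell = +0.14 V, n = 2.
Overall reaction: 2 Tl⁺(aq) + Fe(s) → 2 Tl(s) + Fe²⁺(aq); Q = [Fe²⁺]^1/[Tl⁺]^2.
From E = E° − (0.0592/n) log Q: log Q = (E° − E)·n/0.0592 = (+0.14 − (+0.134))·2/0.0592 = 0.2027.
So 2·log[Tl⁺] = 1·log(0.08) − log Q = -1.0969 − (0.2027) = -1.2996; log[Tl⁺] = -1.2996 / 2 = -0.6498; [Tl⁺] = 10^(-0.6498) ≈ 0.22 M.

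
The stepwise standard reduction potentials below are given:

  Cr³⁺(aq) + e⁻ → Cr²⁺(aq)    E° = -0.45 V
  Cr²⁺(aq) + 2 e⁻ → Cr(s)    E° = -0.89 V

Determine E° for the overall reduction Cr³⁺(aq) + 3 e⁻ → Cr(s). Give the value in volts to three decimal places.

Since ΔG° = −nFE° is additive over sequential reductions, n₃E°₃ = n₁E°₁ + n₂E°₂.
E°₃ = (1×-0.45 + 2×-0.89) / 3 = (-2.230) / 3 = -0.743 V.

-0.743 V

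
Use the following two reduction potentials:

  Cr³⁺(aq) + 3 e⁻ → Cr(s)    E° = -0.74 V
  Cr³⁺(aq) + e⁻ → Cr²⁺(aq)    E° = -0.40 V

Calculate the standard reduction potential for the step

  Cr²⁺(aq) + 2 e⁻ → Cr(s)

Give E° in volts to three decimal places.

-0.910 V

Sequential free energies add, so n₃E°₃ = n₁E°₁ + n₂E°₂.
With n₃ = 3, and the known step contributing 1×(-0.40) V, the unknown satisfies 2·E° = 3×(-0.74) − 1×(-0.40) = -1.820.
E° = -1.820 / 2 = -0.910 V.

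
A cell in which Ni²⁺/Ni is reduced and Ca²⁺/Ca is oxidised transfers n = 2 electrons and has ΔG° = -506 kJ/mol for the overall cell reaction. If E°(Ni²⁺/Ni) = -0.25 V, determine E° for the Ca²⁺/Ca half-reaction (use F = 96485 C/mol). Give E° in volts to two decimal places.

-2.87 V

E°cell = −ΔG°/(nF) = −(-506×10³)/((2)(96485)) = +2.622 V.
Since Ni²⁺/Ni is the cathode and Ca²⁺/Ca the anode, E°cell = E°(Ni²⁺/Ni) − E°(Ca²⁺/Ca).
So E°(Ca²⁺/Ca) = E°(Ni²⁺/Ni) − E°cell = (-0.25) − (+2.622) = -2.87 V.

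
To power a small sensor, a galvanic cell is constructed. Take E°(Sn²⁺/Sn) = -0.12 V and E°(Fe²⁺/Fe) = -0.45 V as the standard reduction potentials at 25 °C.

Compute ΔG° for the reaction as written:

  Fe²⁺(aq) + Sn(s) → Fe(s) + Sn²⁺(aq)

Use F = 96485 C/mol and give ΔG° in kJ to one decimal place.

As written, Fe²⁺/Fe is reduced (cathode) and Sn²⁺/Sn is oxidised (anode), so E°cell = (-0.45) − (-0.12) = -0.33 V.
Balancing electrons gives n = 2.
ΔG° = −nFE° = −(2)(96485)(-0.33) = 63,680 J = +63.7 kJ.

+63.7 kJ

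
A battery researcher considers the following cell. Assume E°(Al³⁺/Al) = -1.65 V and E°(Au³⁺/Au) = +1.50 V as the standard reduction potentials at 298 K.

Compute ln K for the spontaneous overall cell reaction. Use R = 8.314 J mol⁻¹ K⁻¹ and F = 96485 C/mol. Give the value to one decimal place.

368.0

Cathode: Au³⁺/Au; anode: Al³⁺/Al. E°cell = (+1.50) − (-1.65) = +3.15 V, with n = 3.
ΔG° = −nFE° = −RT ln K, so ln K = nFE°/(RT) = (3)(96485)(+3.15) / ((8.314)(298)) = 368.015.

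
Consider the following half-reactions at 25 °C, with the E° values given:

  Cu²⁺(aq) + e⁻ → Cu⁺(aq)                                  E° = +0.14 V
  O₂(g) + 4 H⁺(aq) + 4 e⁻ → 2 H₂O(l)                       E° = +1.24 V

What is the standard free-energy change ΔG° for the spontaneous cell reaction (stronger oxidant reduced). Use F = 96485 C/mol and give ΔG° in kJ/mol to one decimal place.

O₂/H₂O (E° = +1.24 V) is the cathode; Cu²⁺/Cu⁺ (E° = +0.14 V) is the anode, so E°cell = +1.10 V.
Balancing electrons gives n = 4 (lcm of 4 and 1).
ΔG° = −nFE° = −(4)(96485)(+1.10) = -424,534 J = -424.5 kJ/mol.

-424.5 kJ/mol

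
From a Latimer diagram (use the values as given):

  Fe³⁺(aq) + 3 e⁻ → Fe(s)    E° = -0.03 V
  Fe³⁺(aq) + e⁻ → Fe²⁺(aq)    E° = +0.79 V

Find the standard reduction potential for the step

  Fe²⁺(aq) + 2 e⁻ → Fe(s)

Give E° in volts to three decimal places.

-0.440 V

Sequential free energies add, so n₃E°₃ = n₁E°₁ + n₂E°₂.
With n₃ = 3, and the known step contributing 1×(+0.79) V, the unknown satisfies 2·E° = 3×(-0.03) − 1×(+0.79) = -0.880.
E° = -0.880 / 2 = -0.440 V.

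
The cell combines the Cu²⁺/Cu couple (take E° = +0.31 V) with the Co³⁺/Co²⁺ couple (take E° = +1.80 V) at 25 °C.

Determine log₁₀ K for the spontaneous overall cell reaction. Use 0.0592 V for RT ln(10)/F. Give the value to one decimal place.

Cathode: Co³⁺/Co²⁺; anode: Cu²⁺/Cu. E°cell = +1.49 V, n = 2.
log K = nE°cell / 0.0592 = (2)(+1.49) / 0.0592 = 50.3.

50.3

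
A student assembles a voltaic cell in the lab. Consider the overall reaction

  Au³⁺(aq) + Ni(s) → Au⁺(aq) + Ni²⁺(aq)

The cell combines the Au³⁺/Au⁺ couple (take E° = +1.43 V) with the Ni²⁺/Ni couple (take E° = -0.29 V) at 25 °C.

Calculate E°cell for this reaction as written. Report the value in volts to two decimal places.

+1.72 V

The Au³⁺/Au⁺ couple has the higher reduction potential, so it is the cathode; Ni²⁺/Ni is oxidised at the anode.
E°cell = E°(cathode) − E°(anode) = (+1.43) − (-0.29) = +1.72 V.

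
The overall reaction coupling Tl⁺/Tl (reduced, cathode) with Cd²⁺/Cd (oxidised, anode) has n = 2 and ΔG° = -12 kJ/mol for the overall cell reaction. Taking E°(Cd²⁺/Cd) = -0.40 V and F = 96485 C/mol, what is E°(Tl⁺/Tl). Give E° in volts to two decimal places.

E°cell = −ΔG°/(nF) = −(-12×10³)/((2)(96485)) = +0.062 V.
Since Tl⁺/Tl is the cathode and Cd²⁺/Cd the anode, E°cell = E°(Tl⁺/Tl) − E°(Cd²⁺/Cd).
So E°(Tl⁺/Tl) = E°cell + E°(Cd²⁺/Cd) = +0.062 + (-0.40) = -0.34 V.

-0.34 V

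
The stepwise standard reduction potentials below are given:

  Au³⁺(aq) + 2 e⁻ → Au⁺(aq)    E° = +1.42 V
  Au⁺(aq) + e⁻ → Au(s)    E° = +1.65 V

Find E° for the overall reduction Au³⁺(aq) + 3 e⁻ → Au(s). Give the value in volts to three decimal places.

+1.497 V

Adding the free-energy changes (−nFE°) of the two steps gives −n₃FE°₃ = −n₁FE°₁ − n₂FE°₂.
E°₃ = (2×+1.42 + 1×+1.65) / 3 = (+4.490) / 3 = +1.497 V.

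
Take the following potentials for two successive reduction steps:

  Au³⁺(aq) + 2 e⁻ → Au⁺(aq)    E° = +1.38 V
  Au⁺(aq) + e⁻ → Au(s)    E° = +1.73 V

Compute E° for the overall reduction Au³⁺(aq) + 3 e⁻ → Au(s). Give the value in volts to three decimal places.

Standard free energies of sequential steps add: ΔG°₃ = ΔG°₁ + ΔG°₂, so n₃E°₃ = n₁E°₁ + n₂E°₂.
E°₃ = (2×+1.38 + 1×+1.73) / 3 = (+4.490) / 3 = +1.497 V.
E° values themselves are not directly additive — weighting by electron count is essential.

+1.497 V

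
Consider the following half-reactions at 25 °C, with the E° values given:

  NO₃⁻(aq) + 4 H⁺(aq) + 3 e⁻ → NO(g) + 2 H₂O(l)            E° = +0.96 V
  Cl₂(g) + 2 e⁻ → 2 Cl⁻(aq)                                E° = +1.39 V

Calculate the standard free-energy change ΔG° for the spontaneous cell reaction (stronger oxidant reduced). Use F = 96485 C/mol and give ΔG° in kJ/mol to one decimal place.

Cl₂/Cl⁻ (E° = +1.39 V) is the cathode; NO₃⁻/NO (E° = +0.96 V) is the anode, so E°cell = +0.43 V.
Balancing electrons gives n = 6 (lcm of 2 and 3).
ΔG° = −nFE° = −(6)(96485)(+0.43) = -248,931 J = -248.9 kJ/mol.

-248.9 kJ/mol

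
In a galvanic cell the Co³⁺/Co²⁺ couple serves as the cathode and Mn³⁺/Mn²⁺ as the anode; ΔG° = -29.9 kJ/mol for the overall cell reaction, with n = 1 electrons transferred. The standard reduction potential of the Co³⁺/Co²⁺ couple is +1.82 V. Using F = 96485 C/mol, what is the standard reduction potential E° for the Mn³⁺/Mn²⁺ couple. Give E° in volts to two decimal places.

E°cell = −ΔG°/(nF) = −(-29.9×10³)/((1)(96485)) = +0.310 V.
Since Co³⁺/Co²⁺ is the cathode and Mn³⁺/Mn²⁺ the anode, E°cell = E°(Co³⁺/Co²⁺) − E°(Mn³⁺/Mn²⁺).
So E°(Mn³⁺/Mn²⁺) = E°(Co³⁺/Co²⁺) − E°cell = (+1.82) − (+0.310) = +1.51 V.

+1.51 V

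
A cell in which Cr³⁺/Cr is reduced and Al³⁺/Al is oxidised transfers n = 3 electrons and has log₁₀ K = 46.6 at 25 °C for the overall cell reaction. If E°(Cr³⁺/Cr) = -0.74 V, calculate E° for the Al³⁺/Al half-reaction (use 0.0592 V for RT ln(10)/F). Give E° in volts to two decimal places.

E°cell = (0.0592/n)·log K = (0.0592/3)(46.6) = +0.920 V.
Since Cr³⁺/Cr is the cathode and Al³⁺/Al the anode, E°cell = E°(Cr³⁺/Cr) − E°(Al³⁺/Al).
So E°(Al³⁺/Al) = E°(Cr³⁺/Cr) − E°cell = (-0.74) − (+0.920) = -1.66 V.

-1.66 V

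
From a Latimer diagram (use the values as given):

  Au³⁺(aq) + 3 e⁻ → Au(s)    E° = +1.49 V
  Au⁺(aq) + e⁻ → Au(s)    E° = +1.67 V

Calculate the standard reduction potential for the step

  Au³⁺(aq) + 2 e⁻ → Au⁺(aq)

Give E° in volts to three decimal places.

Sequential free energies add, so n₃E°₃ = n₁E°₁ + n₂E°₂.
With n₃ = 3, and the known step contributing 1×(+1.67) V, the unknown satisfies 2·E° = 3×(+1.49) − 1×(+1.67) = +2.800.
E° = +2.800 / 2 = +1.400 V.

+1.400 V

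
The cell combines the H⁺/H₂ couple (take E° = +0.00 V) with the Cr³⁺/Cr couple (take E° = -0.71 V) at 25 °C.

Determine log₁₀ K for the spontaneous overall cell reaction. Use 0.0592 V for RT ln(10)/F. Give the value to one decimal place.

Cathode: H⁺/H₂; anode: Cr³⁺/Cr. E°cell = +0.71 V, n = 6.
log K = nE°cell / 0.0592 = (6)(+0.71) / 0.0592 = 72.0.

72.0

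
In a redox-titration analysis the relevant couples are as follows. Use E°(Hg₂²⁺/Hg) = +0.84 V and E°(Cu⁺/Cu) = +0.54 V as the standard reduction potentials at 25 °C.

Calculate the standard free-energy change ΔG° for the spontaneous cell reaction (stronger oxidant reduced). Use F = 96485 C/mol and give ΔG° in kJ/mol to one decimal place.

-57.9 kJ/mol

Hg₂²⁺/Hg (E° = +0.84 V) is the cathode; Cu⁺/Cu (E° = +0.54 V) is the anode, so E°cell = +0.30 V.
Balancing electrons gives n = 2 (lcm of 2 and 1).
ΔG° = −nFE° = −(2)(96485)(+0.30) = -57,891 J = -57.9 kJ/mol.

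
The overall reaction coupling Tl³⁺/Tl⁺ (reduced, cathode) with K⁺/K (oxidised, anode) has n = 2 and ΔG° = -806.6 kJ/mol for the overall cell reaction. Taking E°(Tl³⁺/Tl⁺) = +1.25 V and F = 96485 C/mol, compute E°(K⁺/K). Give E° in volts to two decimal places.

E°cell = −ΔG°/(nF) = −(-806.6×10³)/((2)(96485)) = +4.180 V.
Since Tl³⁺/Tl⁺ is the cathode and K⁺/K the anode, E°cell = E°(Tl³⁺/Tl⁺) − E°(K⁺/K).
So E°(K⁺/K) = E°(Tl³⁺/Tl⁺) − E°cell = (+1.25) − (+4.180) = -2.93 V.

-2.93 V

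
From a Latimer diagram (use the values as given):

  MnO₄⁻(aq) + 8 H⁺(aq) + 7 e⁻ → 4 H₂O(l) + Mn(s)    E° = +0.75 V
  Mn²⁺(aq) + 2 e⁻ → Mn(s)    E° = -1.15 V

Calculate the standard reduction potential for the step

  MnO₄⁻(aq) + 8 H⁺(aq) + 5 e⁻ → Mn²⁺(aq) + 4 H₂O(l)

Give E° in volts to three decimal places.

+1.510 V

Sequential free energies add, so n₃E°₃ = n₁E°₁ + n₂E°₂.
With n₃ = 7, and the known step contributing 2×(-1.15) V, the unknown satisfies 5·E° = 7×(+0.75) − 2×(-1.15) = +7.550.
E° = +7.550 / 5 = +1.510 V.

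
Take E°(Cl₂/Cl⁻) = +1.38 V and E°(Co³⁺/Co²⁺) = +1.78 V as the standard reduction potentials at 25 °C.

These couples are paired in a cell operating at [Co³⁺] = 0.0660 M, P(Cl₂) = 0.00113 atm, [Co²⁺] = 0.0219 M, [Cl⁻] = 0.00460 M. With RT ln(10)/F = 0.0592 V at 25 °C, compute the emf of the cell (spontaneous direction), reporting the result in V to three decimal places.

Co³⁺/Co²⁺ is the cathode (higher E°), Cl₂/Cl⁻ the anode: E°cell = +1.78 − (+1.38) = +0.40 V, n = 2.
Overall: 2 Co³⁺(aq) + 2 Cl⁻(aq) → 2 Co²⁺(aq) + Cl₂(g)
Q = [Co²⁺]^2·P(Cl₂) / ([Co³⁺]^2·[Cl⁻]^2); log Q = 0.769.
E = E° − (0.0592/n) log Q = +0.40 − (0.0592/2)(0.769) = +0.377 V.

+0.377 V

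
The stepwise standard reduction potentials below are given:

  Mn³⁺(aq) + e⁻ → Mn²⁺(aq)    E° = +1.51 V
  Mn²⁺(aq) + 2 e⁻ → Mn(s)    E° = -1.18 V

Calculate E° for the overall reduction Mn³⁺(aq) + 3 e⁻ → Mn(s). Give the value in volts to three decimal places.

Standard free energies of sequential steps add: ΔG°₃ = ΔG°₁ + ΔG°₂, so n₃E°₃ = n₁E°₁ + n₂E°₂.
E°₃ = (1×+1.51 + 2×-1.18) / 3 = (-0.850) / 3 = -0.283 V.

-0.283 V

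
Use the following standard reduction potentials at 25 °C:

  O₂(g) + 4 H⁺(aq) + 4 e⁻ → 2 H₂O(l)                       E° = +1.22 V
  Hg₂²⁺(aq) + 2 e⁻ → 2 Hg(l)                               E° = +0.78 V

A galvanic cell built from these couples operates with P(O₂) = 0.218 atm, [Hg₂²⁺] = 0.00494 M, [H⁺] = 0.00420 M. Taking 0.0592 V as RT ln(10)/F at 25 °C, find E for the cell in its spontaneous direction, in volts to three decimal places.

O₂/H₂O is the cathode (higher E°), Hg₂²⁺/Hg the anode: E°cell = +1.22 − (+0.78) = +0.44 V, n = 4.
Overall: O₂(g) + 4 H⁺(aq) + 4 Hg(l) → 2 H₂O(l) + 2 Hg₂²⁺(aq)
Q = [Hg₂²⁺]^2 / (P(O₂)·[H⁺]^4); log Q = 5.556.
E = E° − (0.0592/n) log Q = +0.44 − (0.0592/4)(5.556) = +0.358 V.

+0.358 V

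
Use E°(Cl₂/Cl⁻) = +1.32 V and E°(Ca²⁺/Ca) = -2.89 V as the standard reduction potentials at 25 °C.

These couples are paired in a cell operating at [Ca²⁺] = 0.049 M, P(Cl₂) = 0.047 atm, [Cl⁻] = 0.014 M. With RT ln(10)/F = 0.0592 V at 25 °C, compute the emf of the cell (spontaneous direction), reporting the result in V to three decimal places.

+4.319 V

Cl₂/Cl⁻ is the cathode (higher E°), Ca²⁺/Ca the anode: E°cell = +1.32 − (-2.89) = +4.21 V, n = 2.
Overall: Cl₂(g) + Ca(s) → 2 Cl⁻(aq) + Ca²⁺(aq)
Q = [Cl⁻]^2·[Ca²⁺] / (P(Cl₂)); log Q = -3.690.
E = E° − (0.0592/n) log Q = +4.21 − (0.0592/2)(-3.690) = +4.319 V.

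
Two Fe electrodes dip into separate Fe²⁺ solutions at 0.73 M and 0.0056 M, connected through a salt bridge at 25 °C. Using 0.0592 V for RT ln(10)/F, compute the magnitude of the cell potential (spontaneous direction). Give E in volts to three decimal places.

For a concentration cell E°cell = 0. The 0.73 M side is the cathode (reduction is favoured where [Fe²⁺] is higher).
With n = 2, E = −(0.0592/2) log([Fe²⁺]ₐₙ/[Fe²⁺]꜀ₐₜ) = −(0.0592/2) log(0.0056/0.73) = −(0.0592/2)(-2.115) = +0.063 V.

+0.063 V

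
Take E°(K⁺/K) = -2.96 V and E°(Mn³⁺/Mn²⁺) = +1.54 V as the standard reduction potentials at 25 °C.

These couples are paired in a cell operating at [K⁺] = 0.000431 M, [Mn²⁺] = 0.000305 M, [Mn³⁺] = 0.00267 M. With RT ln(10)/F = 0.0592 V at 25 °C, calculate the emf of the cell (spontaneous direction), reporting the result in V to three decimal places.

Mn³⁺/Mn²⁺ is the cathode (higher E°), K⁺/K the anode: E°cell = +1.54 − (-2.96) = +4.50 V, n = 1.
Overall: Mn³⁺(aq) + K(s) → Mn²⁺(aq) + K⁺(aq)
Q = [Mn²⁺]·[K⁺] / ([Mn³⁺]); log Q = -4.308.
E = E° − (0.0592/n) log Q = +4.50 − (0.0592/1)(-4.308) = +4.755 V.

+4.755 V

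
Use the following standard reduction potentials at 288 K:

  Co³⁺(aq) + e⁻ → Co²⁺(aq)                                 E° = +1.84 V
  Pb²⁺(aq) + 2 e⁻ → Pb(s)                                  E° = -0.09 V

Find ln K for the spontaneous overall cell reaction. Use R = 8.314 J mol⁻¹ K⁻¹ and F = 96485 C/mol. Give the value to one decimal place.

155.5

Cathode: Co³⁺/Co²⁺; anode: Pb²⁺/Pb. E°cell = (+1.84) − (-0.09) = +1.93 V, with n = 2.
ΔG° = −nFE° = −RT ln K, so ln K = nFE°/(RT) = (2)(96485)(+1.93) / ((8.314)(288)) = 155.541.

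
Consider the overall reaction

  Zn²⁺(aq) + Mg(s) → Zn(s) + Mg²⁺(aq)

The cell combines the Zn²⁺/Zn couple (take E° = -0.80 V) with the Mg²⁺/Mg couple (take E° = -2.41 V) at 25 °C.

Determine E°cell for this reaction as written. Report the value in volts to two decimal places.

The Zn²⁺/Zn couple has the higher reduction potential, so it is the cathode; Mg²⁺/Mg is oxidised at the anode.
E°cell = E°(cathode) − E°(anode) = (-0.80) − (-2.41) = +1.61 V.

+1.61 V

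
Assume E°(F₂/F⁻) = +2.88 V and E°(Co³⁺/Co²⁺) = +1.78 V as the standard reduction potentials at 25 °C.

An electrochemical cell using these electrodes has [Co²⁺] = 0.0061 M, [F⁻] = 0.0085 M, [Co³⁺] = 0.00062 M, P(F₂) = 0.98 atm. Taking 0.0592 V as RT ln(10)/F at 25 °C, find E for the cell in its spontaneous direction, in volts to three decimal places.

F₂/F⁻ is the cathode (higher E°), Co³⁺/Co²⁺ the anode: E°cell = +2.88 − (+1.78) = +1.10 V, n = 2.
Overall: F₂(g) + 2 Co²⁺(aq) → 2 F⁻(aq) + 2 Co³⁺(aq)
Q = [F⁻]^2·[Co³⁺]^2 / (P(F₂)·[Co²⁺]^2); log Q = -6.118.
E = E° − (0.0592/n) log Q = +1.10 − (0.0592/2)(-6.118) = +1.281 V.

+1.281 V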